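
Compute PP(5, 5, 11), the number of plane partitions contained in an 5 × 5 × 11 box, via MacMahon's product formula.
PP(5, 5, 11) = 46960429261824

Evaluate the triple product over i = 1..5, j = 1..5, k = 1..11. The factors are (2/1) · (3/2) · (4/3) · (5/4) · (6/5) · (7/6) · (8/7) · (9/8) · … (275 factors total). The numerators and denominators telescope so the product is an integer; carrying out the multiplication exactly gives PP(5, 5, 11) = 46960429261824.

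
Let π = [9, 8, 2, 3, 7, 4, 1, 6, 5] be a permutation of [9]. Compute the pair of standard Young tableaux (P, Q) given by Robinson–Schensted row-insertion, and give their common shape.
P = [1, 3, 4, 5] / [2, 6] / [7] / [8] / [9];  Q = [1, 4, 5, 8] / [2, 9] / [3] / [6] / [7];  common shape = (4, 2, 1, 1, 1)

Row-insert the values π_1, π_2, … into P one at a time, bumping the leftmost entry strictly greater than the inserted value down to the next row. The recording tableau Q records, in position (i, j), the step at which that cell was added to P.
  Insert 9 (step 1): P = [9];  Q = [1]
  Insert 8 (step 2): P = [8] / [9];  Q = [1] / [2]
  Insert 2 (step 3): P = [2] / [8] / [9];  Q = [1] / [2] / [3]
  Insert 3 (step 4): P = [2, 3] / [8] / [9];  Q = [1, 4] / [2] / [3]
  Insert 7 (step 5): P = [2, 3, 7] / [8] / [9];  Q = [1, 4, 5] / [2] / [3]
  Insert 4 (step 6): P = [2, 3, 4] / [7] / [8] / [9];  Q = [1, 4, 5] / [2] / [3] / [6]
  Insert 1 (step 7): P = [1, 3, 4] / [2] / [7] / [8] / [9];  Q = [1, 4, 5] / [2] / [3] / [6] / [7]
  Insert 6 (step 8): P = [1, 3, 4, 6] / [2] / [7] / [8] / [9];  Q = [1, 4, 5, 8] / [2] / [3] / [6] / [7]
  Insert 5 (step 9): P = [1, 3, 4, 5] / [2, 6] / [7] / [8] / [9];  Q = [1, 4, 5, 8] / [2, 9] / [3] / [6] / [7]
Final shape: (4, 2, 1, 1, 1).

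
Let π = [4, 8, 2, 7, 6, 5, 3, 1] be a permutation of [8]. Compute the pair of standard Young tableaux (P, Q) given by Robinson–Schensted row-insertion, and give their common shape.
P = [1, 3] / [2, 5] / [4] / [6] / [7] / [8];  Q = [1, 2] / [3, 4] / [5] / [6] / [7] / [8];  common shape = (2, 2, 1, 1, 1, 1)

Row-insert the values π_1, π_2, … into P one at a time, bumping the leftmost entry strictly greater than the inserted value down to the next row. The recording tableau Q records, in position (i, j), the step at which that cell was added to P.
  Insert 4 (step 1): P = [4];  Q = [1]
  Insert 8 (step 2): P = [4, 8];  Q = [1, 2]
  Insert 2 (step 3): P = [2, 8] / [4];  Q = [1, 2] / [3]
  Insert 7 (step 4): P = [2, 7] / [4, 8];  Q = [1, 2] / [3, 4]
  Insert 6 (step 5): P = [2, 6] / [4, 7] / [8];  Q = [1, 2] / [3, 4] / [5]
  Insert 5 (step 6): P = [2, 5] / [4, 6] / [7] / [8];  Q = [1, 2] / [3, 4] / [5] / [6]
  Insert 3 (step 7): P = [2, 3] / [4, 5] / [6] / [7] / [8];  Q = [1, 2] / [3, 4] / [5] / [6] / [7]
  Insert 1 (step 8): P = [1, 3] / [2, 5] / [4] / [6] / [7] / [8];  Q = [1, 2] / [3, 4] / [5] / [6] / [7] / [8]
Final shape: (2, 2, 1, 1, 1, 1).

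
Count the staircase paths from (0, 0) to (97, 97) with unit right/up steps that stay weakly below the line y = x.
C_97 = 14657929356129575437016877846657032761712954950899755100

These NE paths below the diagonal are counted by the Catalan number C_n = (1/(n + 1)) · C(2n, n). For n = 97: C_97 = (1/98) · C(194, 97) = 1436477076900698392827654028972389210647869585188175999800/98 = 14657929356129575437016877846657032761712954950899755100.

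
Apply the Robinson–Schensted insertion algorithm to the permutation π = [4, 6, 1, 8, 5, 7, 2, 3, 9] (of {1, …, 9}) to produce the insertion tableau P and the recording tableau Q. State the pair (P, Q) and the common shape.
P = [1, 2, 3, 9] / [4, 5, 7] / [6, 8];  Q = [1, 2, 4, 9] / [3, 5, 6] / [7, 8];  common shape = (4, 3, 2)

Row-insert the values π_1, π_2, … into P one at a time, bumping the leftmost entry strictly greater than the inserted value down to the next row. The recording tableau Q records, in position (i, j), the step at which that cell was added to P.
  Insert 4 (step 1): P = [4];  Q = [1]
  Insert 6 (step 2): P = [4, 6];  Q = [1, 2]
  Insert 1 (step 3): P = [1, 6] / [4];  Q = [1, 2] / [3]
  Insert 8 (step 4): P = [1, 6, 8] / [4];  Q = [1, 2, 4] / [3]
  Insert 5 (step 5): P = [1, 5, 8] / [4, 6];  Q = [1, 2, 4] / [3, 5]
  Insert 7 (step 6): P = [1, 5, 7] / [4, 6, 8];  Q = [1, 2, 4] / [3, 5, 6]
  Insert 2 (step 7): P = [1, 2, 7] / [4, 5, 8] / [6];  Q = [1, 2, 4] / [3, 5, 6] / [7]
  Insert 3 (step 8): P = [1, 2, 3] / [4, 5, 7] / [6, 8];  Q = [1, 2, 4] / [3, 5, 6] / [7, 8]
  Insert 9 (step 9): P = [1, 2, 3, 9] / [4, 5, 7] / [6, 8];  Q = [1, 2, 4, 9] / [3, 5, 6] / [7, 8]
Final shape: (4, 3, 2).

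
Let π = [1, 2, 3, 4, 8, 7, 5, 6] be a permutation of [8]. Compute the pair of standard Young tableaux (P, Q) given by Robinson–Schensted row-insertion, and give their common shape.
P = [1, 2, 3, 4, 5, 6] / [7] / [8];  Q = [1, 2, 3, 4, 5, 8] / [6] / [7];  common shape = (6, 1, 1)

Row-insert the values π_1, π_2, … into P one at a time, bumping the leftmost entry strictly greater than the inserted value down to the next row. The recording tableau Q records, in position (i, j), the step at which that cell was added to P.
  Insert 1 (step 1): P = [1];  Q = [1]
  Insert 2 (step 2): P = [1, 2];  Q = [1, 2]
  Insert 3 (step 3): P = [1, 2, 3];  Q = [1, 2, 3]
  Insert 4 (step 4): P = [1, 2, 3, 4];  Q = [1, 2, 3, 4]
  Insert 8 (step 5): P = [1, 2, 3, 4, 8];  Q = [1, 2, 3, 4, 5]
  Insert 7 (step 6): P = [1, 2, 3, 4, 7] / [8];  Q = [1, 2, 3, 4, 5] / [6]
  Insert 5 (step 7): P = [1, 2, 3, 4, 5] / [7] / [8];  Q = [1, 2, 3, 4, 5] / [6] / [7]
  Insert 6 (step 8): P = [1, 2, 3, 4, 5, 6] / [7] / [8];  Q = [1, 2, 3, 4, 5, 8] / [6] / [7]
Final shape: (6, 1, 1).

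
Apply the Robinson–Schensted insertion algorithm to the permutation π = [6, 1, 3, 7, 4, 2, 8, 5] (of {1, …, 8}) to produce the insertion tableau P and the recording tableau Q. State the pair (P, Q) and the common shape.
P = [1, 2, 4, 5] / [3, 7, 8] / [6];  Q = [1, 3, 4, 7] / [2, 5, 8] / [6];  common shape = (4, 3, 1)

Row-insert the values π_1, π_2, … into P one at a time, bumping the leftmost entry strictly greater than the inserted value down to the next row. The recording tableau Q records, in position (i, j), the step at which that cell was added to P.
  Insert 6 (step 1): P = [6];  Q = [1]
  Insert 1 (step 2): P = [1] / [6];  Q = [1] / [2]
  Insert 3 (step 3): P = [1, 3] / [6];  Q = [1, 3] / [2]
  Insert 7 (step 4): P = [1, 3, 7] / [6];  Q = [1, 3, 4] / [2]
  Insert 4 (step 5): P = [1, 3, 4] / [6, 7];  Q = [1, 3, 4] / [2, 5]
  Insert 2 (step 6): P = [1, 2, 4] / [3, 7] / [6];  Q = [1, 3, 4] / [2, 5] / [6]
  Insert 8 (step 7): P = [1, 2, 4, 8] / [3, 7] / [6];  Q = [1, 3, 4, 7] / [2, 5] / [6]
  Insert 5 (step 8): P = [1, 2, 4, 5] / [3, 7, 8] / [6];  Q = [1, 3, 4, 7] / [2, 5, 8] / [6]
Final shape: (4, 3, 1).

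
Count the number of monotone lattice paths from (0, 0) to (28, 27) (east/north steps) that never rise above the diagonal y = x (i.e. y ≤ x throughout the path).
Number of paths = 263747951750360

By the reflection principle (André's argument), the number of monotone paths to (28, 27) with n ≤ m that never go above y = x is C(55, 28) − C(55, 29) = 3824345300380220 − 3560597348629860 = 263747951750360.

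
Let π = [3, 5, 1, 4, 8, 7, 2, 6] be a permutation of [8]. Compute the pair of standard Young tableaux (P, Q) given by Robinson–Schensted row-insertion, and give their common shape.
P = [1, 2, 6] / [3, 4, 7] / [5, 8];  Q = [1, 2, 5] / [3, 4, 6] / [7, 8];  common shape = (3, 3, 2)

Row-insert the values π_1, π_2, … into P one at a time, bumping the leftmost entry strictly greater than the inserted value down to the next row. The recording tableau Q records, in position (i, j), the step at which that cell was added to P.
  Insert 3 (step 1): P = [3];  Q = [1]
  Insert 5 (step 2): P = [3, 5];  Q = [1, 2]
  Insert 1 (step 3): P = [1, 5] / [3];  Q = [1, 2] / [3]
  Insert 4 (step 4): P = [1, 4] / [3, 5];  Q = [1, 2] / [3, 4]
  Insert 8 (step 5): P = [1, 4, 8] / [3, 5];  Q = [1, 2, 5] / [3, 4]
  Insert 7 (step 6): P = [1, 4, 7] / [3, 5, 8];  Q = [1, 2, 5] / [3, 4, 6]
  Insert 2 (step 7): P = [1, 2, 7] / [3, 4, 8] / [5];  Q = [1, 2, 5] / [3, 4, 6] / [7]
  Insert 6 (step 8): P = [1, 2, 6] / [3, 4, 7] / [5, 8];  Q = [1, 2, 5] / [3, 4, 6] / [7, 8]
Final shape: (3, 3, 2).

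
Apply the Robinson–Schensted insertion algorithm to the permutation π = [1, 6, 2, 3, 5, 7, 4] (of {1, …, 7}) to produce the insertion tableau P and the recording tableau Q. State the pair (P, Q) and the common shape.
P = [1, 2, 3, 4, 7] / [5] / [6];  Q = [1, 2, 4, 5, 6] / [3] / [7];  common shape = (5, 1, 1)

Row-insert the values π_1, π_2, … into P one at a time, bumping the leftmost entry strictly greater than the inserted value down to the next row. The recording tableau Q records, in position (i, j), the step at which that cell was added to P.
  Insert 1 (step 1): P = [1];  Q = [1]
  Insert 6 (step 2): P = [1, 6];  Q = [1, 2]
  Insert 2 (step 3): P = [1, 2] / [6];  Q = [1, 2] / [3]
  Insert 3 (step 4): P = [1, 2, 3] / [6];  Q = [1, 2, 4] / [3]
  Insert 5 (step 5): P = [1, 2, 3, 5] / [6];  Q = [1, 2, 4, 5] / [3]
  Insert 7 (step 6): P = [1, 2, 3, 5, 7] / [6];  Q = [1, 2, 4, 5, 6] / [3]
  Insert 4 (step 7): P = [1, 2, 3, 4, 7] / [5] / [6];  Q = [1, 2, 4, 5, 6] / [3] / [7]
Final shape: (5, 1, 1).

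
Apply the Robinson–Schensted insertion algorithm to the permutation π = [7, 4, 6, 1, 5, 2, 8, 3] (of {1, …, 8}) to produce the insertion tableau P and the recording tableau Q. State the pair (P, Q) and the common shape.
P = [1, 2, 3] / [4, 5, 8] / [6] / [7];  Q = [1, 3, 7] / [2, 5, 8] / [4] / [6];  common shape = (3, 3, 1, 1)

Row-insert the values π_1, π_2, … into P one at a time, bumping the leftmost entry strictly greater than the inserted value down to the next row. The recording tableau Q records, in position (i, j), the step at which that cell was added to P.
  Insert 7 (step 1): P = [7];  Q = [1]
  Insert 4 (step 2): P = [4] / [7];  Q = [1] / [2]
  Insert 6 (step 3): P = [4, 6] / [7];  Q = [1, 3] / [2]
  Insert 1 (step 4): P = [1, 6] / [4] / [7];  Q = [1, 3] / [2] / [4]
  Insert 5 (step 5): P = [1, 5] / [4, 6] / [7];  Q = [1, 3] / [2, 5] / [4]
  Insert 2 (step 6): P = [1, 2] / [4, 5] / [6] / [7];  Q = [1, 3] / [2, 5] / [4] / [6]
  Insert 8 (step 7): P = [1, 2, 8] / [4, 5] / [6] / [7];  Q = [1, 3, 7] / [2, 5] / [4] / [6]
  Insert 3 (step 8): P = [1, 2, 3] / [4, 5, 8] / [6] / [7];  Q = [1, 3, 7] / [2, 5, 8] / [4] / [6]
Final shape: (3, 3, 1, 1).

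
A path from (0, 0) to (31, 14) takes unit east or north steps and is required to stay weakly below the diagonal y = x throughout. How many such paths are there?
Number of paths = 93865125915

By the reflection principle (André's argument), the number of monotone paths to (31, 14) with n ≤ m that never go above y = x is C(45, 31) − C(45, 32) = 166871334960 − 73006209045 = 93865125915.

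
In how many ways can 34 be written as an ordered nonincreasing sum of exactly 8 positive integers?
p(34, 8 parts) = 1297

Partitions of n into exactly k parts are in bijection with partitions of n − k into at most k parts (subtract 1 from each part). So p(34, exactly 8) = p(26, parts ≤ 8). Computing via the recurrence p(m, j) = p(m, j−1) + p(m−j, j) gives 1297.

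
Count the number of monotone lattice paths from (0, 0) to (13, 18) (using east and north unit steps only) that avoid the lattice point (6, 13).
Number of paths = 184764531

Total paths from (0, 0) to (13, 18): C(31, 13) = 206253075. Paths through (6, 13): (paths (0, 0) → (6, 13)) × (paths (6, 13) → (13, 18)) = C(19, 6) · C(12, 7) = 27132 · 792 = 21488544. Avoidance count = 206253075 − 21488544 = 184764531.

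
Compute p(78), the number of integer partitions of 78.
p(78) = 12132164

Compute p(n) via the recurrence p(n, m) = p(n, m−1) + p(n−m, m), where p(n, m) counts partitions of n with all parts ≤ m and p(n) = p(n, n). The base cases are p(0, m) = 1 and p(n, 0) = 0 for n > 0. Filling the table yields p(78) = 12132164. (Euler's pentagonal recurrence is an alternative.)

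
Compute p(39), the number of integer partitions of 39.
p(39) = 31185

Compute p(n) via the recurrence p(n, m) = p(n, m−1) + p(n−m, m), where p(n, m) counts partitions of n with all parts ≤ m and p(n) = p(n, n). The base cases are p(0, m) = 1 and p(n, 0) = 0 for n > 0. Filling the table yields p(39) = 31185. (Euler's pentagonal recurrence is an alternative.)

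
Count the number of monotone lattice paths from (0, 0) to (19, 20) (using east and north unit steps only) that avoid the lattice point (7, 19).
Number of paths = 68914713010

Total paths from (0, 0) to (19, 20): C(39, 19) = 68923264410. Paths through (7, 19): (paths (0, 0) → (7, 19)) × (paths (7, 19) → (19, 20)) = C(26, 7) · C(13, 12) = 657800 · 13 = 8551400. Avoidance count = 68923264410 − 8551400 = 68914713010.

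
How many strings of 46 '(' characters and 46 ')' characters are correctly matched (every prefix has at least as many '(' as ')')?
C_46 = 8740328711533173390046320

These balanced parentheses are counted by the Catalan number C_n = (1/(n + 1)) · C(2n, n). For n = 46: C_46 = (1/47) · C(92, 46) = 410795449442059149332177040/47 = 8740328711533173390046320.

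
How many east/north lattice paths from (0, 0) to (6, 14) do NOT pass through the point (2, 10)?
Number of paths = 34140

Total paths from (0, 0) to (6, 14): C(20, 6) = 38760. Paths through (2, 10): (paths (0, 0) → (2, 10)) × (paths (2, 10) → (6, 14)) = C(12, 2) · C(8, 4) = 66 · 70 = 4620. Avoidance count = 38760 − 4620 = 34140.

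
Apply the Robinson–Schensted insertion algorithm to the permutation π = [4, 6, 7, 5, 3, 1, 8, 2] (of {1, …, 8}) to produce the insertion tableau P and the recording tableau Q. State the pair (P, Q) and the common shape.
P = [1, 2, 7, 8] / [3, 5] / [4] / [6];  Q = [1, 2, 3, 7] / [4, 8] / [5] / [6];  common shape = (4, 2, 1, 1)

Row-insert the values π_1, π_2, … into P one at a time, bumping the leftmost entry strictly greater than the inserted value down to the next row. The recording tableau Q records, in position (i, j), the step at which that cell was added to P.
  Insert 4 (step 1): P = [4];  Q = [1]
  Insert 6 (step 2): P = [4, 6];  Q = [1, 2]
  Insert 7 (step 3): P = [4, 6, 7];  Q = [1, 2, 3]
  Insert 5 (step 4): P = [4, 5, 7] / [6];  Q = [1, 2, 3] / [4]
  Insert 3 (step 5): P = [3, 5, 7] / [4] / [6];  Q = [1, 2, 3] / [4] / [5]
  Insert 1 (step 6): P = [1, 5, 7] / [3] / [4] / [6];  Q = [1, 2, 3] / [4] / [5] / [6]
  Insert 8 (step 7): P = [1, 5, 7, 8] / [3] / [4] / [6];  Q = [1, 2, 3, 7] / [4] / [5] / [6]
  Insert 2 (step 8): P = [1, 2, 7, 8] / [3, 5] / [4] / [6];  Q = [1, 2, 3, 7] / [4, 8] / [5] / [6]
Final shape: (4, 2, 1, 1).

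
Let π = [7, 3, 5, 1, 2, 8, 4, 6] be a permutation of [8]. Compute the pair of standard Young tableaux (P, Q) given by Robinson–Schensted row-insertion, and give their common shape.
P = [1, 2, 4, 6] / [3, 5, 8] / [7];  Q = [1, 3, 6, 8] / [2, 5, 7] / [4];  common shape = (4, 3, 1)

Row-insert the values π_1, π_2, … into P one at a time, bumping the leftmost entry strictly greater than the inserted value down to the next row. The recording tableau Q records, in position (i, j), the step at which that cell was added to P.
  Insert 7 (step 1): P = [7];  Q = [1]
  Insert 3 (step 2): P = [3] / [7];  Q = [1] / [2]
  Insert 5 (step 3): P = [3, 5] / [7];  Q = [1, 3] / [2]
  Insert 1 (step 4): P = [1, 5] / [3] / [7];  Q = [1, 3] / [2] / [4]
  Insert 2 (step 5): P = [1, 2] / [3, 5] / [7];  Q = [1, 3] / [2, 5] / [4]
  Insert 8 (step 6): P = [1, 2, 8] / [3, 5] / [7];  Q = [1, 3, 6] / [2, 5] / [4]
  Insert 4 (step 7): P = [1, 2, 4] / [3, 5, 8] / [7];  Q = [1, 3, 6] / [2, 5, 7] / [4]
  Insert 6 (step 8): P = [1, 2, 4, 6] / [3, 5, 8] / [7];  Q = [1, 3, 6, 8] / [2, 5, 7] / [4]
Final shape: (4, 3, 1).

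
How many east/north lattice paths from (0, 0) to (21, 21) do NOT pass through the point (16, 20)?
Number of paths = 494410641780

Total paths from (0, 0) to (21, 21): C(42, 21) = 538257874440. Paths through (16, 20): (paths (0, 0) → (16, 20)) × (paths (16, 20) → (21, 21)) = C(36, 16) · C(6, 5) = 7307872110 · 6 = 43847232660. Avoidance count = 538257874440 − 43847232660 = 494410641780.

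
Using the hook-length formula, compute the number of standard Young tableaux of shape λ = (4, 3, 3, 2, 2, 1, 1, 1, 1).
# SYT of shape (4, 3, 3, 2, 2, 1, 1, 1, 1) = 2625480

Hook-length formula: f^λ = n! / Π hook(c), product over all cells c of the Young diagram. For λ = (4, 3, 3, 2, 2, 1, 1, 1, 1), n = 18 boxes. Hook lengths by row (left-to-right, top-to-bottom): [12, 7, 4, 1]; [10, 5, 2]; [9, 4, 1]; [7, 2]; [6, 1]; [4]; [3]; [2]; [1]. Product of hooks = 2438553600. So f^λ = 18! / 2438553600 = 6402373705728000 / 2438553600 = 2625480.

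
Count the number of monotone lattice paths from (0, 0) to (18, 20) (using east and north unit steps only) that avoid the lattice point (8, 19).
Number of paths = 33553579785

Total paths from (0, 0) to (18, 20): C(38, 18) = 33578000610. Paths through (8, 19): (paths (0, 0) → (8, 19)) × (paths (8, 19) → (18, 20)) = C(27, 8) · C(11, 10) = 2220075 · 11 = 24420825. Avoidance count = 33578000610 − 24420825 = 33553579785.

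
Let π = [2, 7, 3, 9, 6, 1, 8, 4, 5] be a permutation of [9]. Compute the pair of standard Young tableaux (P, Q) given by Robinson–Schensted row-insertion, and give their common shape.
P = [1, 3, 4, 5] / [2, 6, 8] / [7, 9];  Q = [1, 2, 4, 7] / [3, 5, 9] / [6, 8];  common shape = (4, 3, 2)

Row-insert the values π_1, π_2, … into P one at a time, bumping the leftmost entry strictly greater than the inserted value down to the next row. The recording tableau Q records, in position (i, j), the step at which that cell was added to P.
  Insert 2 (step 1): P = [2];  Q = [1]
  Insert 7 (step 2): P = [2, 7];  Q = [1, 2]
  Insert 3 (step 3): P = [2, 3] / [7];  Q = [1, 2] / [3]
  Insert 9 (step 4): P = [2, 3, 9] / [7];  Q = [1, 2, 4] / [3]
  Insert 6 (step 5): P = [2, 3, 6] / [7, 9];  Q = [1, 2, 4] / [3, 5]
  Insert 1 (step 6): P = [1, 3, 6] / [2, 9] / [7];  Q = [1, 2, 4] / [3, 5] / [6]
  Insert 8 (step 7): P = [1, 3, 6, 8] / [2, 9] / [7];  Q = [1, 2, 4, 7] / [3, 5] / [6]
  Insert 4 (step 8): P = [1, 3, 4, 8] / [2, 6] / [7, 9];  Q = [1, 2, 4, 7] / [3, 5] / [6, 8]
  Insert 5 (step 9): P = [1, 3, 4, 5] / [2, 6, 8] / [7, 9];  Q = [1, 2, 4, 7] / [3, 5, 9] / [6, 8]
Final shape: (4, 3, 2).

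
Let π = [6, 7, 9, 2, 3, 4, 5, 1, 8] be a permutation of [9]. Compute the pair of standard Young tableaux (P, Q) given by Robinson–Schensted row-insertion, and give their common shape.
P = [1, 3, 4, 5, 8] / [2, 7, 9] / [6];  Q = [1, 2, 3, 7, 9] / [4, 5, 6] / [8];  common shape = (5, 3, 1)

Row-insert the values π_1, π_2, … into P one at a time, bumping the leftmost entry strictly greater than the inserted value down to the next row. The recording tableau Q records, in position (i, j), the step at which that cell was added to P.
  Insert 6 (step 1): P = [6];  Q = [1]
  Insert 7 (step 2): P = [6, 7];  Q = [1, 2]
  Insert 9 (step 3): P = [6, 7, 9];  Q = [1, 2, 3]
  Insert 2 (step 4): P = [2, 7, 9] / [6];  Q = [1, 2, 3] / [4]
  Insert 3 (step 5): P = [2, 3, 9] / [6, 7];  Q = [1, 2, 3] / [4, 5]
  Insert 4 (step 6): P = [2, 3, 4] / [6, 7, 9];  Q = [1, 2, 3] / [4, 5, 6]
  Insert 5 (step 7): P = [2, 3, 4, 5] / [6, 7, 9];  Q = [1, 2, 3, 7] / [4, 5, 6]
  Insert 1 (step 8): P = [1, 3, 4, 5] / [2, 7, 9] / [6];  Q = [1, 2, 3, 7] / [4, 5, 6] / [8]
  Insert 8 (step 9): P = [1, 3, 4, 5, 8] / [2, 7, 9] / [6];  Q = [1, 2, 3, 7, 9] / [4, 5, 6] / [8]
Final shape: (5, 3, 1).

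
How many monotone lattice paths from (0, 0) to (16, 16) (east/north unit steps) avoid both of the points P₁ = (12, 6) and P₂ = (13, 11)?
Number of paths = 448951266

Inclusion–exclusion. Total paths: C(32, 16) = 601080390. Through P₁: C(18, 12)·C(14, 4) = 18582564. Through P₂: C(24, 13)·C(8, 3) = 139784064. Since P₁ is strictly southwest of P₂, a monotone path through both must visit P₁ then P₂; paths through both = C(18, 12)·C(6, 1)·C(8, 3) = 6237504. Avoid both = 601080390 − 18582564 − 139784064 + 6237504 = 448951266.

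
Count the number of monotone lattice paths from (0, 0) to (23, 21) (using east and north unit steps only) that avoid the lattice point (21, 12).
Number of paths = 1993101447480

Total paths from (0, 0) to (23, 21): C(44, 23) = 2012616400080. Paths through (21, 12): (paths (0, 0) → (21, 12)) × (paths (21, 12) → (23, 21)) = C(33, 21) · C(11, 2) = 354817320 · 55 = 19514952600. Avoidance count = 2012616400080 − 19514952600 = 1993101447480.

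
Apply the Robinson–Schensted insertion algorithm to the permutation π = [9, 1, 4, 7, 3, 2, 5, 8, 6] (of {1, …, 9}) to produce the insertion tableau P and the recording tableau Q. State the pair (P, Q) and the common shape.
P = [1, 2, 5, 6] / [3, 7, 8] / [4] / [9];  Q = [1, 3, 4, 8] / [2, 7, 9] / [5] / [6];  common shape = (4, 3, 1, 1)

Row-insert the values π_1, π_2, … into P one at a time, bumping the leftmost entry strictly greater than the inserted value down to the next row. The recording tableau Q records, in position (i, j), the step at which that cell was added to P.
  Insert 9 (step 1): P = [9];  Q = [1]
  Insert 1 (step 2): P = [1] / [9];  Q = [1] / [2]
  Insert 4 (step 3): P = [1, 4] / [9];  Q = [1, 3] / [2]
  Insert 7 (step 4): P = [1, 4, 7] / [9];  Q = [1, 3, 4] / [2]
  Insert 3 (step 5): P = [1, 3, 7] / [4] / [9];  Q = [1, 3, 4] / [2] / [5]
  Insert 2 (step 6): P = [1, 2, 7] / [3] / [4] / [9];  Q = [1, 3, 4] / [2] / [5] / [6]
  Insert 5 (step 7): P = [1, 2, 5] / [3, 7] / [4] / [9];  Q = [1, 3, 4] / [2, 7] / [5] / [6]
  Insert 8 (step 8): P = [1, 2, 5, 8] / [3, 7] / [4] / [9];  Q = [1, 3, 4, 8] / [2, 7] / [5] / [6]
  Insert 6 (step 9): P = [1, 2, 5, 6] / [3, 7, 8] / [4] / [9];  Q = [1, 3, 4, 8] / [2, 7, 9] / [5] / [6]
Final shape: (4, 3, 1, 1).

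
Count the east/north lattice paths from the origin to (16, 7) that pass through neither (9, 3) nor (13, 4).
Number of paths = 146957

Inclusion–exclusion. Total paths: C(23, 16) = 245157. Through P₁: C(12, 9)·C(11, 7) = 72600. Through P₂: C(17, 13)·C(6, 3) = 47600. Since P₁ is strictly southwest of P₂, a monotone path through both must visit P₁ then P₂; paths through both = C(12, 9)·C(5, 4)·C(6, 3) = 22000. Avoid both = 245157 − 72600 − 47600 + 22000 = 146957.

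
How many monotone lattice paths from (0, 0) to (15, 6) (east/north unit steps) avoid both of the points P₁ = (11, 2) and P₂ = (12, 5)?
Number of paths = 25300

Inclusion–exclusion. Total paths: C(21, 15) = 54264. Through P₁: C(13, 11)·C(8, 4) = 5460. Through P₂: C(17, 12)·C(4, 3) = 24752. Since P₁ is strictly southwest of P₂, a monotone path through both must visit P₁ then P₂; paths through both = C(13, 11)·C(4, 1)·C(4, 3) = 1248. Avoid both = 54264 − 5460 − 24752 + 1248 = 25300.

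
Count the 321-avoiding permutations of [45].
C_45 = 2257117854077248073253720

These 321-avoiding permutations are counted by the Catalan number C_n = (1/(n + 1)) · C(2n, n). For n = 45: C_45 = (1/46) · C(90, 45) = 103827421287553411369671120/46 = 2257117854077248073253720.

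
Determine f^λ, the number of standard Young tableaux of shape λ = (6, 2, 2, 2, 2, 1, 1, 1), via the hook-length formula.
# SYT of shape (6, 2, 2, 2, 2, 1, 1, 1) = 523600

Hook-length formula: f^λ = n! / Π hook(c), product over all cells c of the Young diagram. For λ = (6, 2, 2, 2, 2, 1, 1, 1), n = 17 boxes. Hook lengths by row (left-to-right, top-to-bottom): [13, 9, 4, 3, 2, 1]; [8, 4]; [7, 3]; [6, 2]; [5, 1]; [3]; [2]; [1]. Product of hooks = 679311360. So f^λ = 17! / 679311360 = 355687428096000 / 679311360 = 523600.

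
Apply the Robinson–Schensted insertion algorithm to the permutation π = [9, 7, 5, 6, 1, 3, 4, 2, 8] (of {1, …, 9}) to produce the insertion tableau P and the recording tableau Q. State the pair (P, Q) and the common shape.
P = [1, 2, 4, 8] / [3, 6] / [5] / [7] / [9];  Q = [1, 4, 7, 9] / [2, 6] / [3] / [5] / [8];  common shape = (4, 2, 1, 1, 1)

Row-insert the values π_1, π_2, … into P one at a time, bumping the leftmost entry strictly greater than the inserted value down to the next row. The recording tableau Q records, in position (i, j), the step at which that cell was added to P.
  Insert 9 (step 1): P = [9];  Q = [1]
  Insert 7 (step 2): P = [7] / [9];  Q = [1] / [2]
  Insert 5 (step 3): P = [5] / [7] / [9];  Q = [1] / [2] / [3]
  Insert 6 (step 4): P = [5, 6] / [7] / [9];  Q = [1, 4] / [2] / [3]
  Insert 1 (step 5): P = [1, 6] / [5] / [7] / [9];  Q = [1, 4] / [2] / [3] / [5]
  Insert 3 (step 6): P = [1, 3] / [5, 6] / [7] / [9];  Q = [1, 4] / [2, 6] / [3] / [5]
  Insert 4 (step 7): P = [1, 3, 4] / [5, 6] / [7] / [9];  Q = [1, 4, 7] / [2, 6] / [3] / [5]
  Insert 2 (step 8): P = [1, 2, 4] / [3, 6] / [5] / [7] / [9];  Q = [1, 4, 7] / [2, 6] / [3] / [5] / [8]
  Insert 8 (step 9): P = [1, 2, 4, 8] / [3, 6] / [5] / [7] / [9];  Q = [1, 4, 7, 9] / [2, 6] / [3] / [5] / [8]
Final shape: (4, 2, 1, 1, 1).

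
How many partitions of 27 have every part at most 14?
p(27, parts ≤ 14) = 2738

Use the recurrence p(n, m) = p(n, m−1) + p(n−m, m): either the largest part is < m (count p(n, m−1)) or the largest part is exactly m (remove one copy of m, count p(n−m, m)). With p(0, ·) = 1 this gives p(27, parts ≤ 14) = 2738. (By conjugating Young diagrams, this also counts partitions of 27 into at most 14 parts.)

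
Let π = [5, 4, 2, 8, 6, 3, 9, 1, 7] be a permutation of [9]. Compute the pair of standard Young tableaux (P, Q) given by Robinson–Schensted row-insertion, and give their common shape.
P = [1, 3, 7] / [2, 6, 9] / [4, 8] / [5];  Q = [1, 4, 7] / [2, 5, 9] / [3, 6] / [8];  common shape = (3, 3, 2, 1)

Row-insert the values π_1, π_2, … into P one at a time, bumping the leftmost entry strictly greater than the inserted value down to the next row. The recording tableau Q records, in position (i, j), the step at which that cell was added to P.
  Insert 5 (step 1): P = [5];  Q = [1]
  Insert 4 (step 2): P = [4] / [5];  Q = [1] / [2]
  Insert 2 (step 3): P = [2] / [4] / [5];  Q = [1] / [2] / [3]
  Insert 8 (step 4): P = [2, 8] / [4] / [5];  Q = [1, 4] / [2] / [3]
  Insert 6 (step 5): P = [2, 6] / [4, 8] / [5];  Q = [1, 4] / [2, 5] / [3]
  Insert 3 (step 6): P = [2, 3] / [4, 6] / [5, 8];  Q = [1, 4] / [2, 5] / [3, 6]
  Insert 9 (step 7): P = [2, 3, 9] / [4, 6] / [5, 8];  Q = [1, 4, 7] / [2, 5] / [3, 6]
  Insert 1 (step 8): P = [1, 3, 9] / [2, 6] / [4, 8] / [5];  Q = [1, 4, 7] / [2, 5] / [3, 6] / [8]
  Insert 7 (step 9): P = [1, 3, 7] / [2, 6, 9] / [4, 8] / [5];  Q = [1, 4, 7] / [2, 5, 9] / [3, 6] / [8]
Final shape: (3, 3, 2, 1).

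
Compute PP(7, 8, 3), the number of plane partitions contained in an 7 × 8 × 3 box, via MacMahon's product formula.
PP(7, 8, 3) = 4971151900

Evaluate the triple product over i = 1..7, j = 1..8, k = 1..3. The factors are (2/1) · (3/2) · (4/3) · (3/2) · (4/3) · (5/4) · (4/3) · (5/4) · … (168 factors total). The numerators and denominators telescope so the product is an integer; carrying out the multiplication exactly gives PP(7, 8, 3) = 4971151900.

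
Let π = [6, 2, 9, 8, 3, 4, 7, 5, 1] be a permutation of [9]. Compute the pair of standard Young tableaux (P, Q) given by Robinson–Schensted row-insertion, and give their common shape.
P = [1, 3, 4, 5] / [2, 7] / [6] / [8] / [9];  Q = [1, 3, 6, 7] / [2, 4] / [5] / [8] / [9];  common shape = (4, 2, 1, 1, 1)

Row-insert the values π_1, π_2, … into P one at a time, bumping the leftmost entry strictly greater than the inserted value down to the next row. The recording tableau Q records, in position (i, j), the step at which that cell was added to P.
  Insert 6 (step 1): P = [6];  Q = [1]
  Insert 2 (step 2): P = [2] / [6];  Q = [1] / [2]
  Insert 9 (step 3): P = [2, 9] / [6];  Q = [1, 3] / [2]
  Insert 8 (step 4): P = [2, 8] / [6, 9];  Q = [1, 3] / [2, 4]
  Insert 3 (step 5): P = [2, 3] / [6, 8] / [9];  Q = [1, 3] / [2, 4] / [5]
  Insert 4 (step 6): P = [2, 3, 4] / [6, 8] / [9];  Q = [1, 3, 6] / [2, 4] / [5]
  Insert 7 (step 7): P = [2, 3, 4, 7] / [6, 8] / [9];  Q = [1, 3, 6, 7] / [2, 4] / [5]
  Insert 5 (step 8): P = [2, 3, 4, 5] / [6, 7] / [8] / [9];  Q = [1, 3, 6, 7] / [2, 4] / [5] / [8]
  Insert 1 (step 9): P = [1, 3, 4, 5] / [2, 7] / [6] / [8] / [9];  Q = [1, 3, 6, 7] / [2, 4] / [5] / [8] / [9]
Final shape: (4, 2, 1, 1, 1).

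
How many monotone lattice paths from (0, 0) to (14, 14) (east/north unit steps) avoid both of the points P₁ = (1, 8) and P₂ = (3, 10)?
Number of paths = 39555732

Inclusion–exclusion. Total paths: C(28, 14) = 40116600. Through P₁: C(9, 1)·C(19, 13) = 244188. Through P₂: C(13, 3)·C(15, 11) = 390390. Since P₁ is strictly southwest of P₂, a monotone path through both must visit P₁ then P₂; paths through both = C(9, 1)·C(4, 2)·C(15, 11) = 73710. Avoid both = 40116600 − 244188 − 390390 + 73710 = 39555732.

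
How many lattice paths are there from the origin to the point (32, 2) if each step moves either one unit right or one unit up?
Number of paths = 561

A monotone lattice path from (0, 0) to (32, 2) consists of 32 east steps and 2 north steps in some order, so it is determined by which 32 of the 34 steps are east. The count is C(34, 32) = 561.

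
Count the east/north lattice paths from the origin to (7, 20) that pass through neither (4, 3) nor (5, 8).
Number of paths = 750123

Inclusion–exclusion. Total paths: C(27, 7) = 888030. Through P₁: C(7, 4)·C(20, 3) = 39900. Through P₂: C(13, 5)·C(14, 2) = 117117. Since P₁ is strictly southwest of P₂, a monotone path through both must visit P₁ then P₂; paths through both = C(7, 4)·C(6, 1)·C(14, 2) = 19110. Avoid both = 888030 − 39900 − 117117 + 19110 = 750123.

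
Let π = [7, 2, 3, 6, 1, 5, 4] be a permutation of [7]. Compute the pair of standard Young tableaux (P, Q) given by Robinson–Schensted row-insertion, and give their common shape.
P = [1, 3, 4] / [2, 5] / [6] / [7];  Q = [1, 3, 4] / [2, 6] / [5] / [7];  common shape = (3, 2, 1, 1)

Row-insert the values π_1, π_2, … into P one at a time, bumping the leftmost entry strictly greater than the inserted value down to the next row. The recording tableau Q records, in position (i, j), the step at which that cell was added to P.
  Insert 7 (step 1): P = [7];  Q = [1]
  Insert 2 (step 2): P = [2] / [7];  Q = [1] / [2]
  Insert 3 (step 3): P = [2, 3] / [7];  Q = [1, 3] / [2]
  Insert 6 (step 4): P = [2, 3, 6] / [7];  Q = [1, 3, 4] / [2]
  Insert 1 (step 5): P = [1, 3, 6] / [2] / [7];  Q = [1, 3, 4] / [2] / [5]
  Insert 5 (step 6): P = [1, 3, 5] / [2, 6] / [7];  Q = [1, 3, 4] / [2, 6] / [5]
  Insert 4 (step 7): P = [1, 3, 4] / [2, 5] / [6] / [7];  Q = [1, 3, 4] / [2, 6] / [5] / [7]
Final shape: (3, 2, 1, 1).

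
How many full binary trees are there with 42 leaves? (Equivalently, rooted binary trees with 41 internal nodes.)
C_41 = 10113918591637898134020

These full binary trees are counted by the Catalan number C_n = (1/(n + 1)) · C(2n, n). For n = 41: C_41 = (1/42) · C(82, 41) = 424784580848791721628840/42 = 10113918591637898134020.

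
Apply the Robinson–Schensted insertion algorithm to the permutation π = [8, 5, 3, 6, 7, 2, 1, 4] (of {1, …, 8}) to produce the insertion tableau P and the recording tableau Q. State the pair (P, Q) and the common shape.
P = [1, 4, 7] / [2, 6] / [3] / [5] / [8];  Q = [1, 4, 5] / [2, 8] / [3] / [6] / [7];  common shape = (3, 2, 1, 1, 1)

Row-insert the values π_1, π_2, … into P one at a time, bumping the leftmost entry strictly greater than the inserted value down to the next row. The recording tableau Q records, in position (i, j), the step at which that cell was added to P.
  Insert 8 (step 1): P = [8];  Q = [1]
  Insert 5 (step 2): P = [5] / [8];  Q = [1] / [2]
  Insert 3 (step 3): P = [3] / [5] / [8];  Q = [1] / [2] / [3]
  Insert 6 (step 4): P = [3, 6] / [5] / [8];  Q = [1, 4] / [2] / [3]
  Insert 7 (step 5): P = [3, 6, 7] / [5] / [8];  Q = [1, 4, 5] / [2] / [3]
  Insert 2 (step 6): P = [2, 6, 7] / [3] / [5] / [8];  Q = [1, 4, 5] / [2] / [3] / [6]
  Insert 1 (step 7): P = [1, 6, 7] / [2] / [3] / [5] / [8];  Q = [1, 4, 5] / [2] / [3] / [6] / [7]
  Insert 4 (step 8): P = [1, 4, 7] / [2, 6] / [3] / [5] / [8];  Q = [1, 4, 5] / [2, 8] / [3] / [6] / [7]
Final shape: (3, 2, 1, 1, 1).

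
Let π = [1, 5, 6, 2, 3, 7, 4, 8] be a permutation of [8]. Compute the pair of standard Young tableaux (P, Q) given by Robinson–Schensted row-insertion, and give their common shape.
P = [1, 2, 3, 4, 8] / [5, 6, 7];  Q = [1, 2, 3, 6, 8] / [4, 5, 7];  common shape = (5, 3)

Row-insert the values π_1, π_2, … into P one at a time, bumping the leftmost entry strictly greater than the inserted value down to the next row. The recording tableau Q records, in position (i, j), the step at which that cell was added to P.
  Insert 1 (step 1): P = [1];  Q = [1]
  Insert 5 (step 2): P = [1, 5];  Q = [1, 2]
  Insert 6 (step 3): P = [1, 5, 6];  Q = [1, 2, 3]
  Insert 2 (step 4): P = [1, 2, 6] / [5];  Q = [1, 2, 3] / [4]
  Insert 3 (step 5): P = [1, 2, 3] / [5, 6];  Q = [1, 2, 3] / [4, 5]
  Insert 7 (step 6): P = [1, 2, 3, 7] / [5, 6];  Q = [1, 2, 3, 6] / [4, 5]
  Insert 4 (step 7): P = [1, 2, 3, 4] / [5, 6, 7];  Q = [1, 2, 3, 6] / [4, 5, 7]
  Insert 8 (step 8): P = [1, 2, 3, 4, 8] / [5, 6, 7];  Q = [1, 2, 3, 6, 8] / [4, 5, 7]
Final shape: (5, 3).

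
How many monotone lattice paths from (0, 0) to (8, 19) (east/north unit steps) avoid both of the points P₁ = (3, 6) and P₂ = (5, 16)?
Number of paths = 1204263

Inclusion–exclusion. Total paths: C(27, 8) = 2220075. Through P₁: C(9, 3)·C(18, 5) = 719712. Through P₂: C(21, 5)·C(6, 3) = 406980. Since P₁ is strictly southwest of P₂, a monotone path through both must visit P₁ then P₂; paths through both = C(9, 3)·C(12, 2)·C(6, 3) = 110880. Avoid both = 2220075 − 719712 − 406980 + 110880 = 1204263.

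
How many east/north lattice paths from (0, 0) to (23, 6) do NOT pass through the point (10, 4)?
Number of paths = 369915

Total paths from (0, 0) to (23, 6): C(29, 23) = 475020. Paths through (10, 4): (paths (0, 0) → (10, 4)) × (paths (10, 4) → (23, 6)) = C(14, 10) · C(15, 13) = 1001 · 105 = 105105. Avoidance count = 475020 − 105105 = 369915.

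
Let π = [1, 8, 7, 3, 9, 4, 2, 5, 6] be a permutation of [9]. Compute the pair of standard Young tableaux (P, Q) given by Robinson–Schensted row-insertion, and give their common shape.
P = [1, 2, 4, 5, 6] / [3, 9] / [7] / [8];  Q = [1, 2, 5, 8, 9] / [3, 6] / [4] / [7];  common shape = (5, 2, 1, 1)

Row-insert the values π_1, π_2, … into P one at a time, bumping the leftmost entry strictly greater than the inserted value down to the next row. The recording tableau Q records, in position (i, j), the step at which that cell was added to P.
  Insert 1 (step 1): P = [1];  Q = [1]
  Insert 8 (step 2): P = [1, 8];  Q = [1, 2]
  Insert 7 (step 3): P = [1, 7] / [8];  Q = [1, 2] / [3]
  Insert 3 (step 4): P = [1, 3] / [7] / [8];  Q = [1, 2] / [3] / [4]
  Insert 9 (step 5): P = [1, 3, 9] / [7] / [8];  Q = [1, 2, 5] / [3] / [4]
  Insert 4 (step 6): P = [1, 3, 4] / [7, 9] / [8];  Q = [1, 2, 5] / [3, 6] / [4]
  Insert 2 (step 7): P = [1, 2, 4] / [3, 9] / [7] / [8];  Q = [1, 2, 5] / [3, 6] / [4] / [7]
  Insert 5 (step 8): P = [1, 2, 4, 5] / [3, 9] / [7] / [8];  Q = [1, 2, 5, 8] / [3, 6] / [4] / [7]
  Insert 6 (step 9): P = [1, 2, 4, 5, 6] / [3, 9] / [7] / [8];  Q = [1, 2, 5, 8, 9] / [3, 6] / [4] / [7]
Final shape: (5, 2, 1, 1).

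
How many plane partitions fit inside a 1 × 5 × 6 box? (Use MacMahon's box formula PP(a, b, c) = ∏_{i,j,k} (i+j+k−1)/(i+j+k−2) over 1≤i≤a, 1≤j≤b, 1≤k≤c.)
PP(1, 5, 6) = 462

Evaluate the triple product over i = 1..1, j = 1..5, k = 1..6. The factors are (2/1) · (3/2) · (4/3) · (5/4) · (6/5) · (7/6) · (3/2) · (4/3) · … (30 factors total). The numerators and denominators telescope so the product is an integer; carrying out the multiplication exactly gives PP(1, 5, 6) = 462.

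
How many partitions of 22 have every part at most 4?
p(22, parts ≤ 4) = 136

Use the recurrence p(n, m) = p(n, m−1) + p(n−m, m): either the largest part is < m (count p(n, m−1)) or the largest part is exactly m (remove one copy of m, count p(n−m, m)). With p(0, ·) = 1 this gives p(22, parts ≤ 4) = 136. (By conjugating Young diagrams, this also counts partitions of 22 into at most 4 parts.)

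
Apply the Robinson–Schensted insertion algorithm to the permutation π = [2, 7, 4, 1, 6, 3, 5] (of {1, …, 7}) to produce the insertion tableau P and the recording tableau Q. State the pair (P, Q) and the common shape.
P = [1, 3, 5] / [2, 4, 6] / [7];  Q = [1, 2, 5] / [3, 6, 7] / [4];  common shape = (3, 3, 1)

Row-insert the values π_1, π_2, … into P one at a time, bumping the leftmost entry strictly greater than the inserted value down to the next row. The recording tableau Q records, in position (i, j), the step at which that cell was added to P.
  Insert 2 (step 1): P = [2];  Q = [1]
  Insert 7 (step 2): P = [2, 7];  Q = [1, 2]
  Insert 4 (step 3): P = [2, 4] / [7];  Q = [1, 2] / [3]
  Insert 1 (step 4): P = [1, 4] / [2] / [7];  Q = [1, 2] / [3] / [4]
  Insert 6 (step 5): P = [1, 4, 6] / [2] / [7];  Q = [1, 2, 5] / [3] / [4]
  Insert 3 (step 6): P = [1, 3, 6] / [2, 4] / [7];  Q = [1, 2, 5] / [3, 6] / [4]
  Insert 5 (step 7): P = [1, 3, 5] / [2, 4, 6] / [7];  Q = [1, 2, 5] / [3, 6, 7] / [4]
Final shape: (3, 3, 1).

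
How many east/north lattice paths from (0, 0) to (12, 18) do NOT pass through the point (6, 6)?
Number of paths = 69340089

Total paths from (0, 0) to (12, 18): C(30, 12) = 86493225. Paths through (6, 6): (paths (0, 0) → (6, 6)) × (paths (6, 6) → (12, 18)) = C(12, 6) · C(18, 6) = 924 · 18564 = 17153136. Avoidance count = 86493225 − 17153136 = 69340089.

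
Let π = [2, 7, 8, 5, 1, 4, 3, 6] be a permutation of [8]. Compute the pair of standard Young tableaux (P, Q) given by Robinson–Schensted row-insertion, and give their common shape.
P = [1, 3, 6] / [2, 4, 8] / [5] / [7];  Q = [1, 2, 3] / [4, 6, 8] / [5] / [7];  common shape = (3, 3, 1, 1)

Row-insert the values π_1, π_2, … into P one at a time, bumping the leftmost entry strictly greater than the inserted value down to the next row. The recording tableau Q records, in position (i, j), the step at which that cell was added to P.
  Insert 2 (step 1): P = [2];  Q = [1]
  Insert 7 (step 2): P = [2, 7];  Q = [1, 2]
  Insert 8 (step 3): P = [2, 7, 8];  Q = [1, 2, 3]
  Insert 5 (step 4): P = [2, 5, 8] / [7];  Q = [1, 2, 3] / [4]
  Insert 1 (step 5): P = [1, 5, 8] / [2] / [7];  Q = [1, 2, 3] / [4] / [5]
  Insert 4 (step 6): P = [1, 4, 8] / [2, 5] / [7];  Q = [1, 2, 3] / [4, 6] / [5]
  Insert 3 (step 7): P = [1, 3, 8] / [2, 4] / [5] / [7];  Q = [1, 2, 3] / [4, 6] / [5] / [7]
  Insert 6 (step 8): P = [1, 3, 6] / [2, 4, 8] / [5] / [7];  Q = [1, 2, 3] / [4, 6, 8] / [5] / [7]
Final shape: (3, 3, 1, 1).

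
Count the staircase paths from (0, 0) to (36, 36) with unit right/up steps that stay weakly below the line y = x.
C_36 = 11959798385860453492

These NE paths below the diagonal are counted by the Catalan number C_n = (1/(n + 1)) · C(2n, n). For n = 36: C_36 = (1/37) · C(72, 36) = 442512540276836779204/37 = 11959798385860453492.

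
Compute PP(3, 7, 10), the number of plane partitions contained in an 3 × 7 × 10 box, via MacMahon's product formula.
PP(3, 7, 10) = 108284013552

Evaluate the triple product over i = 1..3, j = 1..7, k = 1..10. The factors are (2/1) · (3/2) · (4/3) · (5/4) · (6/5) · (7/6) · (8/7) · (9/8) · … (210 factors total). The numerators and denominators telescope so the product is an integer; carrying out the multiplication exactly gives PP(3, 7, 10) = 108284013552.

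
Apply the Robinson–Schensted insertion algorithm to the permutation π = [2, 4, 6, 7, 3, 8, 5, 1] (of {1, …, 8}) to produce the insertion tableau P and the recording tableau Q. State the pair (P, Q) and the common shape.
P = [1, 3, 5, 7, 8] / [2, 6] / [4];  Q = [1, 2, 3, 4, 6] / [5, 7] / [8];  common shape = (5, 2, 1)

Row-insert the values π_1, π_2, … into P one at a time, bumping the leftmost entry strictly greater than the inserted value down to the next row. The recording tableau Q records, in position (i, j), the step at which that cell was added to P.
  Insert 2 (step 1): P = [2];  Q = [1]
  Insert 4 (step 2): P = [2, 4];  Q = [1, 2]
  Insert 6 (step 3): P = [2, 4, 6];  Q = [1, 2, 3]
  Insert 7 (step 4): P = [2, 4, 6, 7];  Q = [1, 2, 3, 4]
  Insert 3 (step 5): P = [2, 3, 6, 7] / [4];  Q = [1, 2, 3, 4] / [5]
  Insert 8 (step 6): P = [2, 3, 6, 7, 8] / [4];  Q = [1, 2, 3, 4, 6] / [5]
  Insert 5 (step 7): P = [2, 3, 5, 7, 8] / [4, 6];  Q = [1, 2, 3, 4, 6] / [5, 7]
  Insert 1 (step 8): P = [1, 3, 5, 7, 8] / [2, 6] / [4];  Q = [1, 2, 3, 4, 6] / [5, 7] / [8]
Final shape: (5, 2, 1).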